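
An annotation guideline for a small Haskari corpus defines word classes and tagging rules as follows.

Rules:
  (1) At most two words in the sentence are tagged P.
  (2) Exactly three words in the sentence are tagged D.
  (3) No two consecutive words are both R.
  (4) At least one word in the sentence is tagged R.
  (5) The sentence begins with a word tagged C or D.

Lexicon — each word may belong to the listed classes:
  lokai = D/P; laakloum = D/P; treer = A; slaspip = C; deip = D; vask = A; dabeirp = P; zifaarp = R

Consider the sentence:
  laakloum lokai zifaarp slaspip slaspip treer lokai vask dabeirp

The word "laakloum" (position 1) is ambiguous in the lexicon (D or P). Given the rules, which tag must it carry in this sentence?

D

Candidates per position — 1:laakloum {D,P}; 2:lokai {D,P}; 3:zifaarp {R}; 4:slaspip {C}; 5:slaspip {C}; 6:treer {A}; 7:lokai {D,P}; 8:vask {A}; 9:dabeirp {P}.
Word 1 cannot be P — rule 2 would then fail for every completion. It is D.
Word 2 cannot be P — rule 2 would then fail for every completion. It is D.
Word 7 cannot be P — rule 2 would then fail for every completion. It is D.
That leaves exactly one tagging: D D R C C A D A P.
Checking: rule 1 satisfied; rule 2 satisfied; rule 3 satisfied; rule 4 satisfied; rule 5 satisfied.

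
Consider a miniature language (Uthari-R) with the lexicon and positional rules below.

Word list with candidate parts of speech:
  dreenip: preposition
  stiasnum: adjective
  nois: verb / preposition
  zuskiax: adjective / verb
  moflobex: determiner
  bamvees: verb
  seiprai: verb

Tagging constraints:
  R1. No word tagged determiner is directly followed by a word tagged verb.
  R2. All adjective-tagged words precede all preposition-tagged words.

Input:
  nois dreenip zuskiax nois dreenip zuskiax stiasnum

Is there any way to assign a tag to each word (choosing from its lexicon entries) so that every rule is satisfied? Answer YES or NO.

NO

Candidates per position — 1:nois {verb,preposition}; 2:dreenip {preposition}; 3:zuskiax {adjective,verb}; 4:nois {verb,preposition}; 5:dreenip {preposition}; 6:zuskiax {adjective,verb}; 7:stiasnum {adjective}.
Rule 2 cannot be satisfied by any choice of tags from the lexicon.
So there is no consistent tagging.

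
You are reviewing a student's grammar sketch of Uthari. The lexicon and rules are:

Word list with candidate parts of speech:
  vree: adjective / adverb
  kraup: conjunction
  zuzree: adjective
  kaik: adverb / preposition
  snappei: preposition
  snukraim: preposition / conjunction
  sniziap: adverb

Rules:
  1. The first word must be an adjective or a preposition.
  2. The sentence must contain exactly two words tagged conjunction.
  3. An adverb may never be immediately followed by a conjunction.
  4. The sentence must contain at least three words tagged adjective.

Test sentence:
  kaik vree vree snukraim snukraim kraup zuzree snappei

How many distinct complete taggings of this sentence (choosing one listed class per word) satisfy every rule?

2

Candidates per position — 1:kaik {adverb,preposition}; 2:vree {adjective,adverb}; 3:vree {adjective,adverb}; 4:snukraim {preposition,conjunction}; 5:snukraim {preposition,conjunction}; 6:kraup {conjunction}; 7:zuzree {adjective}; 8:snappei {preposition}.
There are 32 candidate sequences in total.
The sequences that satisfy every rule: preposition adjective adjective preposition conjunction conjunction adjective preposition; preposition adjective adjective conjunction preposition conjunction adjective preposition.
Count = 2.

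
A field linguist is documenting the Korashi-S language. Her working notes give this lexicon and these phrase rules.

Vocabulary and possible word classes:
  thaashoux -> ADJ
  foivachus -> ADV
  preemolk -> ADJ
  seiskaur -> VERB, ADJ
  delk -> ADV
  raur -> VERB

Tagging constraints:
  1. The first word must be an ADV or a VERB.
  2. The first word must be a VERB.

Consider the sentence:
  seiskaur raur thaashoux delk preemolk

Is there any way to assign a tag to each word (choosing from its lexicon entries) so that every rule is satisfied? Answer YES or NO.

Candidates per position — 1:seiskaur {VERB,ADJ}; 2:raur {VERB}; 3:thaashoux {ADJ}; 4:delk {ADV}; 5:preemolk {ADJ}.
One satisfying assignment: VERB VERB ADJ ADV ADJ.
Checking: rule 1 ✓; rule 2 ✓.

YES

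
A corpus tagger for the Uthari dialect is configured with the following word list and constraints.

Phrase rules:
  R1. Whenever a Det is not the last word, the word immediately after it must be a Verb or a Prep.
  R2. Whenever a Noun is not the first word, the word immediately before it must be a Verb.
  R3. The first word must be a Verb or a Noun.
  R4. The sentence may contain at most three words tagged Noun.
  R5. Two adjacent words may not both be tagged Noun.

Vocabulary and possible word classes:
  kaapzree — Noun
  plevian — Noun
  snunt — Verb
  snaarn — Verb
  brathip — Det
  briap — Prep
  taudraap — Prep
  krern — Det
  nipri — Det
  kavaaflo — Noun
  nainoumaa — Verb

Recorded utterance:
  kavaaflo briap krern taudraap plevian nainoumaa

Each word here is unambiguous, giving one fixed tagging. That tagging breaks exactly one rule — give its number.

Fixed tagging: Noun Prep Det Prep Noun Verb.
Checking each rule: R1 ✓, R2 ✗, R3 ✓, R4 ✓, R5 ✓.
Only rule 2 fails.

2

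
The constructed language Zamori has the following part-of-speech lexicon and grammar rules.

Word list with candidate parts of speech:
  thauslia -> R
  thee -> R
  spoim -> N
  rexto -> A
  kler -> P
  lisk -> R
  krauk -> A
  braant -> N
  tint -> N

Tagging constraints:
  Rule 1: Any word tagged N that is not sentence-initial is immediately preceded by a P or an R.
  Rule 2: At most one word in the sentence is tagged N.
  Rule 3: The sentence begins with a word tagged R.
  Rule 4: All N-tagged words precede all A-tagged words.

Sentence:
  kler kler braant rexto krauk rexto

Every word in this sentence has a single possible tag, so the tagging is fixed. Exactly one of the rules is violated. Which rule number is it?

3

Fixed tagging: P P N A A A.
Checking each rule: R1 ✓, R2 ✓, R3 ✗, R4 ✓.
Only rule 3 fails.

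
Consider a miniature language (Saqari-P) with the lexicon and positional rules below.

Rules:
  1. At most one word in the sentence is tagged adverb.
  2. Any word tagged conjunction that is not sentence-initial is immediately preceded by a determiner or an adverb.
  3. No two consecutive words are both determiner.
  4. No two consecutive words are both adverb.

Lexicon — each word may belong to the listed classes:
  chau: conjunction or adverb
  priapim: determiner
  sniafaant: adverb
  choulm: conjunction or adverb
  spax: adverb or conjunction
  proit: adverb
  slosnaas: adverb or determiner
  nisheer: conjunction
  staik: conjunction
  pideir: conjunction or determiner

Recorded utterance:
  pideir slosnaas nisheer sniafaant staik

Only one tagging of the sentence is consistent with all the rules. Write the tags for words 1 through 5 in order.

Candidates per position — 1:pideir {conjunction,determiner}; 2:slosnaas {adverb,determiner}; 3:nisheer {conjunction}; 4:sniafaant {adverb}; 5:staik {conjunction}.
Word 2 cannot be adverb — rule 1 would then fail for every completion. It is determiner.
Word 1 cannot be determiner — rule 3 would then fail for every completion. It is conjunction.
The only consistent sequence is: conjunction determiner conjunction adverb conjunction.
Checking: rule 1 ok; rule 2 ok; rule 3 ok; rule 4 ok.

conjunction determiner conjunction adverb conjunction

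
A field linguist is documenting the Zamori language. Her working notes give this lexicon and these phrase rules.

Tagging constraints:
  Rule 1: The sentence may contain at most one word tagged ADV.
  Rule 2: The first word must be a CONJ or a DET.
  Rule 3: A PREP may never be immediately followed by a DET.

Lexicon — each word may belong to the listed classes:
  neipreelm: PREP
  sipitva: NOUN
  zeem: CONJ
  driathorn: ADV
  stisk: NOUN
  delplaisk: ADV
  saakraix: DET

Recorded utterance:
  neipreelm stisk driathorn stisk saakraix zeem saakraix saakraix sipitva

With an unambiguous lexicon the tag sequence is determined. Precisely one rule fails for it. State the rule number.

2

Fixed tagging: PREP NOUN ADV NOUN DET CONJ DET DET NOUN.
Applying the rules: R1 ok, R2 fails, R3 ok.
Only rule 2 fails.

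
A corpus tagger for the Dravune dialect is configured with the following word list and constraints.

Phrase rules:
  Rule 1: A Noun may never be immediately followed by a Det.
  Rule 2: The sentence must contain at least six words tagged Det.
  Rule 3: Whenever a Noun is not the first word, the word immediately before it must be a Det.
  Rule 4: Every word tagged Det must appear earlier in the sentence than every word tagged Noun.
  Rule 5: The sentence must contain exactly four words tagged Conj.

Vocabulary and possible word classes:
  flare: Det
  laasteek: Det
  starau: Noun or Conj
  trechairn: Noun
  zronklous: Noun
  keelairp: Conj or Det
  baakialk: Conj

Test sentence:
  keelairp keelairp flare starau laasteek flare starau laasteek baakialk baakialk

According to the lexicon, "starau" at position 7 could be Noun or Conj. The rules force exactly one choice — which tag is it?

Conj

Candidates per position — 1:keelairp {Conj,Det}; 2:keelairp {Conj,Det}; 3:flare {Det}; 4:starau {Noun,Conj}; 5:laasteek {Det}; 6:flare {Det}; 7:starau {Noun,Conj}; 8:laasteek {Det}; 9:baakialk {Conj}; 10:baakialk {Conj}.
Position 1: Conj is ruled out by rule 2; that leaves Det.
Position 2: Conj is ruled out by rule 2; that leaves Det.
Position 4: Noun is ruled out by rule 1; that leaves Conj.
Position 7: Noun is ruled out by rule 1; that leaves Conj.
So the tagging must be: Det Det Det Conj Det Det Conj Det Conj Conj.
Rule-by-rule: rule 1 ✓; rule 2 ✓; rule 3 ✓; rule 4 ✓; rule 5 ✓.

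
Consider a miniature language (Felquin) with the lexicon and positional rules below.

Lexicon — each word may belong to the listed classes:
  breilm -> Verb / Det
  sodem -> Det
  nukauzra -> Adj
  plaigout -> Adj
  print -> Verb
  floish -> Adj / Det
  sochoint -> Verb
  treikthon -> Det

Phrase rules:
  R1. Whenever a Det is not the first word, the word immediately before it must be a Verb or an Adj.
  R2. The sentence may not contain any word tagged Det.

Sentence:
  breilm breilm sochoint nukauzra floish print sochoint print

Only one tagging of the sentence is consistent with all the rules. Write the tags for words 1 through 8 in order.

Candidates per position — 1:breilm {Verb,Det}; 2:breilm {Verb,Det}; 3:sochoint {Verb}; 4:nukauzra {Adj}; 5:floish {Adj,Det}; 6:print {Verb}; 7:sochoint {Verb}; 8:print {Verb}.
Word 1 cannot be Det — rule 2 would then fail for every completion. It is Verb.
Word 2 cannot be Det — rule 2 would then fail for every completion. It is Verb.
Word 5 cannot be Det — rule 2 would then fail for every completion. It is Adj.
So the tagging must be: Verb Verb Verb Adj Adj Verb Verb Verb.
Check: rule 1 ok; rule 2 ok.

Verb Verb Verb Adj Adj Verb Verb Verb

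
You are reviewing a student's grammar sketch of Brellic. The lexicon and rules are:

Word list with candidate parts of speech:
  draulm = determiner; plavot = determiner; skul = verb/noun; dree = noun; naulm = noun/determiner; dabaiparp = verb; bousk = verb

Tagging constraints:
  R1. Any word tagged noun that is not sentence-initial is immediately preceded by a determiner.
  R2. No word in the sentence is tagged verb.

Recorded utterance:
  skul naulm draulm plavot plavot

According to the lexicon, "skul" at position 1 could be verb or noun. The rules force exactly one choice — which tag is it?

Candidates per position — 1:skul {verb,noun}; 2:naulm {noun,determiner}; 3:draulm {determiner}; 4:plavot {determiner}; 5:plavot {determiner}.
Word 1 cannot be verb — rule 2 would then fail for every completion. It is noun.
Word 2 cannot be noun — rule 1 would then fail for every completion. It is determiner.
The unique satisfying tagging is: noun determiner determiner determiner determiner.
Check: rule 1 ✓; rule 2 ✓.

noun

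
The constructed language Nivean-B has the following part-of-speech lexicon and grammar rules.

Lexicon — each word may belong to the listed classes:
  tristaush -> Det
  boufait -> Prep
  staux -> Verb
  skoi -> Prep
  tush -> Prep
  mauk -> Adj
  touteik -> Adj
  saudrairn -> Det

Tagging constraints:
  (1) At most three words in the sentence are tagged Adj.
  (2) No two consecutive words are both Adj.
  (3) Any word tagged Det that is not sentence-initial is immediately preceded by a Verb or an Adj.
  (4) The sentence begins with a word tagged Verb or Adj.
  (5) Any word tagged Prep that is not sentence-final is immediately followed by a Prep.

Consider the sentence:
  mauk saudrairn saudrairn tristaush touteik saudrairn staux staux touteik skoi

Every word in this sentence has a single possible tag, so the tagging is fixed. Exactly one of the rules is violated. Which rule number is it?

Fixed tagging: Adj Det Det Det Adj Det Verb Verb Adj Prep.
Applying the rules: R1 pass, R2 pass, R3 fail, R4 pass, R5 pass.
Only rule 3 fails.

3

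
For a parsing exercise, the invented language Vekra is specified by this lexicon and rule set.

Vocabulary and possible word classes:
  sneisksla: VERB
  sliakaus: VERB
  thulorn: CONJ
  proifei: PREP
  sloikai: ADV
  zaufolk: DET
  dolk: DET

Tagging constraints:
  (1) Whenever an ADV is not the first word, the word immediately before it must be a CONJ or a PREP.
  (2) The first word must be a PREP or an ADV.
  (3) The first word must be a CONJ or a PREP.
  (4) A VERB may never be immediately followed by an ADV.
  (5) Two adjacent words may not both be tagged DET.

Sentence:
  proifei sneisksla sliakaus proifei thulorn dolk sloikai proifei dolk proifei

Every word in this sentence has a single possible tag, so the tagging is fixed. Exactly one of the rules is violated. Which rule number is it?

Fixed tagging: PREP VERB VERB PREP CONJ DET ADV PREP DET PREP.
Rule check: R1 violated, R2 holds, R3 holds, R4 holds, R5 holds.
Only rule 1 fails.

1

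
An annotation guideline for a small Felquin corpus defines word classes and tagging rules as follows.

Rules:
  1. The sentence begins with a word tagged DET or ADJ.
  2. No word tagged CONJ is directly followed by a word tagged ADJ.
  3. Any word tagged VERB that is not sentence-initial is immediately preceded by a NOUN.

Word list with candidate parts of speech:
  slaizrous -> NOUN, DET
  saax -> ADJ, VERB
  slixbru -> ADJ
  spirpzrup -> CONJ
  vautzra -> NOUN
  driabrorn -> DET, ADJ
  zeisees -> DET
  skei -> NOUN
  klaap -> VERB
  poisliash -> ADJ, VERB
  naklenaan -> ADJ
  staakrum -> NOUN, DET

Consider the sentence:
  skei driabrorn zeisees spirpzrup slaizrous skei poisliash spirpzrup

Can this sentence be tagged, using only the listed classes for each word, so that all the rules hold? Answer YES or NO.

NO

Candidates per position — 1:skei {NOUN}; 2:driabrorn {DET,ADJ}; 3:zeisees {DET}; 4:spirpzrup {CONJ}; 5:slaizrous {NOUN,DET}; 6:skei {NOUN}; 7:poisliash {ADJ,VERB}; 8:spirpzrup {CONJ}.
Rule 1 cannot be satisfied by any choice of tags from the lexicon.
So there is no consistent tagging.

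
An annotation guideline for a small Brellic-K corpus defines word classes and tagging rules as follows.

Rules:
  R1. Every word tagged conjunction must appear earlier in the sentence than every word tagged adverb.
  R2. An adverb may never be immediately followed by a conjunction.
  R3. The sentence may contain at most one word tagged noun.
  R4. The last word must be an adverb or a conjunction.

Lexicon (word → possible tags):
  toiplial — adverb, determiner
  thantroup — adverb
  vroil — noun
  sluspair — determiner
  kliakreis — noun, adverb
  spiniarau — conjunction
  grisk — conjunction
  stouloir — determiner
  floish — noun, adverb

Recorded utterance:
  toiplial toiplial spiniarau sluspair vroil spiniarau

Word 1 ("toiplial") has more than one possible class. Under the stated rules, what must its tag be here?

determiner

Candidates per position — 1:toiplial {adverb,determiner}; 2:toiplial {adverb,determiner}; 3:spiniarau {conjunction}; 4:sluspair {determiner}; 5:vroil {noun}; 6:spiniarau {conjunction}.
Word 1 cannot be adverb — rule 1 would then fail for every completion. It is determiner.
Word 2 cannot be adverb — rule 1 would then fail for every completion. It is determiner.
So the tagging must be: determiner determiner conjunction determiner noun conjunction.
Rule-by-rule: rule 1 holds; rule 2 holds; rule 3 holds; rule 4 holds.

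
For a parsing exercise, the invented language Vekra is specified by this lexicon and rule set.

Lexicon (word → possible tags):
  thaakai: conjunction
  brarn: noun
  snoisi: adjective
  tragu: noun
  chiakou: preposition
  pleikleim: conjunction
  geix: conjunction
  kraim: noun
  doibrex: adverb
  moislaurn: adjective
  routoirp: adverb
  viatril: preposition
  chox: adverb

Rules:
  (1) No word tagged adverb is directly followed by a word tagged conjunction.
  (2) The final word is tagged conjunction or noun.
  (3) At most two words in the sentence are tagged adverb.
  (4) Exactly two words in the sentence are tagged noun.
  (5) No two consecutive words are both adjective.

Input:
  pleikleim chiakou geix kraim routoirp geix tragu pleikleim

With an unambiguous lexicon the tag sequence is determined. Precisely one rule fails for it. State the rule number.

Fixed tagging: conjunction preposition conjunction noun adverb conjunction noun conjunction.
Applying the rules: R1 fail, R2 pass, R3 pass, R4 pass, R5 pass.
Only rule 1 fails.

1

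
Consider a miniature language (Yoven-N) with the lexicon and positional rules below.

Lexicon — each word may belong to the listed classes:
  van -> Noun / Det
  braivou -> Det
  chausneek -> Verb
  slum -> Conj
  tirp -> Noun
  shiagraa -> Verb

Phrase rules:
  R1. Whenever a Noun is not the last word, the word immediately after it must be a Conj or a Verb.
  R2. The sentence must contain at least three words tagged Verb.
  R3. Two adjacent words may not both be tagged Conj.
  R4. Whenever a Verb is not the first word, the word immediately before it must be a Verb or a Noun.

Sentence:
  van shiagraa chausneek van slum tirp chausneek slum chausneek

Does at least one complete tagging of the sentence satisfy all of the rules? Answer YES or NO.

NO

Candidates per position — 1:van {Noun,Det}; 2:shiagraa {Verb}; 3:chausneek {Verb}; 4:van {Noun,Det}; 5:slum {Conj}; 6:tirp {Noun}; 7:chausneek {Verb}; 8:slum {Conj}; 9:chausneek {Verb}.
Rule 4 cannot be satisfied by any choice of tags from the lexicon.
So there is no consistent tagging.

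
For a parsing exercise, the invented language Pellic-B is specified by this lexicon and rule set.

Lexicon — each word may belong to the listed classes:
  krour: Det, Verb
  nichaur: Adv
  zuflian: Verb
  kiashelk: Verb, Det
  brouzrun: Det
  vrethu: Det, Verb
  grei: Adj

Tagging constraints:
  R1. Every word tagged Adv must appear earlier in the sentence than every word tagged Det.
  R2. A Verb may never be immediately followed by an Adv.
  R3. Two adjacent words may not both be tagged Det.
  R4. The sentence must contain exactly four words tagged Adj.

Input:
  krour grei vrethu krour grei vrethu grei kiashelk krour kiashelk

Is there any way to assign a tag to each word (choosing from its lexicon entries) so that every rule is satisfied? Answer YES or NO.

NO

Candidates per position — 1:krour {Det,Verb}; 2:grei {Adj}; 3:vrethu {Det,Verb}; 4:krour {Det,Verb}; 5:grei {Adj}; 6:vrethu {Det,Verb}; 7:grei {Adj}; 8:kiashelk {Verb,Det}; 9:krour {Det,Verb}; 10:kiashelk {Verb,Det}.
Rule 4 cannot be satisfied by any choice of tags from the lexicon.
So there is no consistent tagging.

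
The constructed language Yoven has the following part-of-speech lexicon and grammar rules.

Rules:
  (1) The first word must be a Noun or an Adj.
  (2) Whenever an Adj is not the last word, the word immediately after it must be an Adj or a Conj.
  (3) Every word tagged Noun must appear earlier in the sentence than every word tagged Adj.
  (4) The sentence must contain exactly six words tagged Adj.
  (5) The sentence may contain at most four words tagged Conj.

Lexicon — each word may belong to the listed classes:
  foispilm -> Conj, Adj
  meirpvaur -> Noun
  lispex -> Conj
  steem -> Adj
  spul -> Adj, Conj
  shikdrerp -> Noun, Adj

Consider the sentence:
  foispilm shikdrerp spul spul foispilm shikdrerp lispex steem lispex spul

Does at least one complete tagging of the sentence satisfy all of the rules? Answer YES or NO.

Candidates per position — 1:foispilm {Conj,Adj}; 2:shikdrerp {Noun,Adj}; 3:spul {Adj,Conj}; 4:spul {Adj,Conj}; 5:foispilm {Conj,Adj}; 6:shikdrerp {Noun,Adj}; 7:lispex {Conj}; 8:steem {Adj}; 9:lispex {Conj}; 10:spul {Adj,Conj}.
One satisfying assignment: Adj Adj Adj Conj Adj Adj Conj Adj Conj Conj.
Rule-by-rule: rule 1 holds; rule 2 holds; rule 3 holds; rule 4 holds; rule 5 holds.

YES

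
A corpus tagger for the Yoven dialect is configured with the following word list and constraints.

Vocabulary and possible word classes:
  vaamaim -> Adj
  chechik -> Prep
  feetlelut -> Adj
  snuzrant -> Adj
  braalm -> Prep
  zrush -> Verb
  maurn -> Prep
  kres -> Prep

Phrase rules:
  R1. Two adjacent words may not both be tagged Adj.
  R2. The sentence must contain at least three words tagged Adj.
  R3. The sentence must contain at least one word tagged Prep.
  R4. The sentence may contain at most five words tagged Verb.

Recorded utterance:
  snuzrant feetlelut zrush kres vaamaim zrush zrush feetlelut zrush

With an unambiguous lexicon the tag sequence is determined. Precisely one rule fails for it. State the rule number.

1

Fixed tagging: Adj Adj Verb Prep Adj Verb Verb Adj Verb.
Rule check: R1 ✗, R2 ✓, R3 ✓, R4 ✓.
Only rule 1 fails.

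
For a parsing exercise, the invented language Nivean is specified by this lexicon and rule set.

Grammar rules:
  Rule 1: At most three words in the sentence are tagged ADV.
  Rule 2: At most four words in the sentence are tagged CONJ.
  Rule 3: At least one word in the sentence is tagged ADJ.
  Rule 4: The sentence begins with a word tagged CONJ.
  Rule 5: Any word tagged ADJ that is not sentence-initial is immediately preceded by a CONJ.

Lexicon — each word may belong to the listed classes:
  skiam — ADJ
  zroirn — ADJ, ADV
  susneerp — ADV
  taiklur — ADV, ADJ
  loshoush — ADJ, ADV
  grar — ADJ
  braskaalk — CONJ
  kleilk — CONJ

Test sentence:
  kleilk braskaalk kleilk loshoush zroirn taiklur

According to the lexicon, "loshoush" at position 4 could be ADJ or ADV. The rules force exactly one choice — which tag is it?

Candidates per position — 1:kleilk {CONJ}; 2:braskaalk {CONJ}; 3:kleilk {CONJ}; 4:loshoush {ADJ,ADV}; 5:zroirn {ADJ,ADV}; 6:taiklur {ADV,ADJ}.
Position 5: ADJ is ruled out by rule 5; that leaves ADV.
Position 6: ADJ is ruled out by rule 5; that leaves ADV.
Position 4: ADV is ruled out by rule 3; that leaves ADJ.
That leaves exactly one tagging: CONJ CONJ CONJ ADJ ADV ADV.
Checking: rule 1 satisfied; rule 2 satisfied; rule 3 satisfied; rule 4 satisfied; rule 5 satisfied.

ADJ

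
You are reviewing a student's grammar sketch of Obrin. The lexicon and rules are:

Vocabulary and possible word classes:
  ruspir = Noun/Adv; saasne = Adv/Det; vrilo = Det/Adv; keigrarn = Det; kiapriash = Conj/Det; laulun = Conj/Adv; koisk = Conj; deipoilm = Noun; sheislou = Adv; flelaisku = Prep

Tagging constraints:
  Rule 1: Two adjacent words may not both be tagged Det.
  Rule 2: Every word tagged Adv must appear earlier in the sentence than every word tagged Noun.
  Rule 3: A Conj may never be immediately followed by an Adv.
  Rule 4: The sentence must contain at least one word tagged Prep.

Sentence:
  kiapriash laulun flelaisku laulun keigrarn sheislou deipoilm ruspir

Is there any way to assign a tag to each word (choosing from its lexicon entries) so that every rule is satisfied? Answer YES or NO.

YES

Candidates per position — 1:kiapriash {Conj,Det}; 2:laulun {Conj,Adv}; 3:flelaisku {Prep}; 4:laulun {Conj,Adv}; 5:keigrarn {Det}; 6:sheislou {Adv}; 7:deipoilm {Noun}; 8:ruspir {Noun,Adv}.
One satisfying assignment: Det Adv Prep Conj Det Adv Noun Noun.
Checking: rule 1 satisfied; rule 2 satisfied; rule 3 satisfied; rule 4 satisfied.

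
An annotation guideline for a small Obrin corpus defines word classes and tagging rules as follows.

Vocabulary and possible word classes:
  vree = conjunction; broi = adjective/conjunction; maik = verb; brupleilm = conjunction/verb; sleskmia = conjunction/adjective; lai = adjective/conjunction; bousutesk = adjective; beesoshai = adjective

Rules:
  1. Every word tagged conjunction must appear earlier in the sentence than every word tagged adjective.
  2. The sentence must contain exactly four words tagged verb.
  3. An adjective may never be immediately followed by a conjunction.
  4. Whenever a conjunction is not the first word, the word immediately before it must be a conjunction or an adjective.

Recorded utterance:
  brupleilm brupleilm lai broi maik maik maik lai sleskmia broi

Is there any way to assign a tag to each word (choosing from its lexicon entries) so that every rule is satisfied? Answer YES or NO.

Candidates per position — 1:brupleilm {conjunction,verb}; 2:brupleilm {conjunction,verb}; 3:lai {adjective,conjunction}; 4:broi {adjective,conjunction}; 5:maik {verb}; 6:maik {verb}; 7:maik {verb}; 8:lai {adjective,conjunction}; 9:sleskmia {conjunction,adjective}; 10:broi {adjective,conjunction}.
One satisfying assignment: conjunction verb adjective adjective verb verb verb adjective adjective adjective.
Verifying each rule — rule 1 ✓; rule 2 ✓; rule 3 ✓; rule 4 ✓.

YES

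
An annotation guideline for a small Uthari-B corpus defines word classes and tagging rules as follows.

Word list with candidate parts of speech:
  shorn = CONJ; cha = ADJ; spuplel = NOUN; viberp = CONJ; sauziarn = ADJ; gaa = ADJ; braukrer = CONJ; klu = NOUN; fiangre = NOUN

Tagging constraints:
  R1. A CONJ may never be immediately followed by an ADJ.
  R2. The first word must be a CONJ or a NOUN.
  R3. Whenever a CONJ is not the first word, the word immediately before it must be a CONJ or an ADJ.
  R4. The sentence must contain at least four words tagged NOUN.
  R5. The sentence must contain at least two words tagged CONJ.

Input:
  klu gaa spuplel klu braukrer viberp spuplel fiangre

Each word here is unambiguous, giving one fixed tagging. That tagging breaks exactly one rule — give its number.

Fixed tagging: NOUN ADJ NOUN NOUN CONJ CONJ NOUN NOUN.
Checking each rule: R1 ok, R2 ok, R3 fails, R4 ok, R5 ok.
Only rule 3 fails.

3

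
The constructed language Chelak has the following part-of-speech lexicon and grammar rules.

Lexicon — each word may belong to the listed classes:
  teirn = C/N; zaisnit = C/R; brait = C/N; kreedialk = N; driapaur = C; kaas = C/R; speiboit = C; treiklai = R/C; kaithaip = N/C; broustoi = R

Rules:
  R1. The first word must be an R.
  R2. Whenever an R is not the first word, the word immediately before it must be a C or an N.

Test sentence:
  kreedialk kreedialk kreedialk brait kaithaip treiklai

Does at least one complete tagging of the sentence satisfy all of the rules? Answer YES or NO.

Candidates per position — 1:kreedialk {N}; 2:kreedialk {N}; 3:kreedialk {N}; 4:brait {C,N}; 5:kaithaip {N,C}; 6:treiklai {R,C}.
Rule 1 cannot be satisfied by any choice of tags from the lexicon.
So there is no consistent tagging.

NO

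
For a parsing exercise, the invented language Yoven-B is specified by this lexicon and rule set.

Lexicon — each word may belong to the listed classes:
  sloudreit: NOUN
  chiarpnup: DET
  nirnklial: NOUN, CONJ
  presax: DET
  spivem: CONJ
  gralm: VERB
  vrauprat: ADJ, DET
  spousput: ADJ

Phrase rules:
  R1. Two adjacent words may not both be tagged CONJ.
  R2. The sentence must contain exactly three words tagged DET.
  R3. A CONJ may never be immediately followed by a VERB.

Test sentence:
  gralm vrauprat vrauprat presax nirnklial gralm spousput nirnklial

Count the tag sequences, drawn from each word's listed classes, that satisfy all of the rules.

2

Candidates per position — 1:gralm {VERB}; 2:vrauprat {ADJ,DET}; 3:vrauprat {ADJ,DET}; 4:presax {DET}; 5:nirnklial {NOUN,CONJ}; 6:gralm {VERB}; 7:spousput {ADJ}; 8:nirnklial {NOUN,CONJ}.
There are 16 candidate sequences in total.
The sequences that satisfy every rule: VERB DET DET DET NOUN VERB ADJ NOUN; VERB DET DET DET NOUN VERB ADJ CONJ.
Count = 2.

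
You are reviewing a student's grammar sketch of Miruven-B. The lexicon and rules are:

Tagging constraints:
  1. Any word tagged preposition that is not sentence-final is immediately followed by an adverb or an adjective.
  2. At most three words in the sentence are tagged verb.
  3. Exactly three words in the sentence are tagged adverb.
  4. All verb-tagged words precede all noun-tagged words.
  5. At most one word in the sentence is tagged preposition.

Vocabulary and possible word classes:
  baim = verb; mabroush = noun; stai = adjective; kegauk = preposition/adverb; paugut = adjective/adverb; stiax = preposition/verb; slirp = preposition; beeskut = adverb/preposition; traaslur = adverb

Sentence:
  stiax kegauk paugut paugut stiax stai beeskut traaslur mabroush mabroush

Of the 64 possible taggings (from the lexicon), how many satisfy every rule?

7

Candidates per position — 1:stiax {preposition,verb}; 2:kegauk {preposition,adverb}; 3:paugut {adjective,adverb}; 4:paugut {adjective,adverb}; 5:stiax {preposition,verb}; 6:stai {adjective}; 7:beeskut {adverb,preposition}; 8:traaslur {adverb}; 9:mabroush {noun}; 10:mabroush {noun}.
There are 64 candidate sequences in total.
Checking each against the rules leaves 7 sequences.
Count = 7.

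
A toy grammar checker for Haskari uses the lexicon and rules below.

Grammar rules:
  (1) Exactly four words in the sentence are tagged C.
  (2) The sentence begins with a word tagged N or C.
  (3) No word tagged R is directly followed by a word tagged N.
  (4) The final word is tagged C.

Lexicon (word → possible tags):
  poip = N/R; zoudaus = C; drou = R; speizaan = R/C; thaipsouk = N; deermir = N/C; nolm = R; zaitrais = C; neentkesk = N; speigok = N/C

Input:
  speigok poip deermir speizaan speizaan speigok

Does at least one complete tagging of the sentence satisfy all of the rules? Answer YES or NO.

Candidates per position — 1:speigok {N,C}; 2:poip {N,R}; 3:deermir {N,C}; 4:speizaan {R,C}; 5:speizaan {R,C}; 6:speigok {N,C}.
One satisfying assignment: C N C R C C.
Verifying each rule — rule 1 ok; rule 2 ok; rule 3 ok; rule 4 ok.

YES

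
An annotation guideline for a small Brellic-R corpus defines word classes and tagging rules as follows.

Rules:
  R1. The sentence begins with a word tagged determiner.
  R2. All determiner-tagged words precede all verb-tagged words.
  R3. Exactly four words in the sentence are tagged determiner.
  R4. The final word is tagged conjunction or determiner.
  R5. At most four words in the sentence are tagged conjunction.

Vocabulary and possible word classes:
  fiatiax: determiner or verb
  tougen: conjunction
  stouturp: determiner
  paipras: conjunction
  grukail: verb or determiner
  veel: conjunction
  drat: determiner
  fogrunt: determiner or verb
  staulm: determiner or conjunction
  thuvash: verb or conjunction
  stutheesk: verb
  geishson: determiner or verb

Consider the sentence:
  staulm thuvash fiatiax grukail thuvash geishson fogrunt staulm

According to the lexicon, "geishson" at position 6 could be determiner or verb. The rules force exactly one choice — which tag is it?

determiner

Candidates per position — 1:staulm {determiner,conjunction}; 2:thuvash {verb,conjunction}; 3:fiatiax {determiner,verb}; 4:grukail {verb,determiner}; 5:thuvash {verb,conjunction}; 6:geishson {determiner,verb}; 7:fogrunt {determiner,verb}; 8:staulm {determiner,conjunction}.
Position 1: tagging it conjunction would leave rule 1 unsatisfiable, so it must be determiner.
Position 6: the remaining choice is settled jointly with positions 2, 3, 4, 5, 7, 8 — only determiner at position 6 is part of a tagging that satisfies every rule.
The only consistent sequence is: determiner conjunction determiner determiner conjunction determiner verb conjunction.
Verifying each rule — rule 1 ✓; rule 2 ✓; rule 3 ✓; rule 4 ✓; rule 5 ✓.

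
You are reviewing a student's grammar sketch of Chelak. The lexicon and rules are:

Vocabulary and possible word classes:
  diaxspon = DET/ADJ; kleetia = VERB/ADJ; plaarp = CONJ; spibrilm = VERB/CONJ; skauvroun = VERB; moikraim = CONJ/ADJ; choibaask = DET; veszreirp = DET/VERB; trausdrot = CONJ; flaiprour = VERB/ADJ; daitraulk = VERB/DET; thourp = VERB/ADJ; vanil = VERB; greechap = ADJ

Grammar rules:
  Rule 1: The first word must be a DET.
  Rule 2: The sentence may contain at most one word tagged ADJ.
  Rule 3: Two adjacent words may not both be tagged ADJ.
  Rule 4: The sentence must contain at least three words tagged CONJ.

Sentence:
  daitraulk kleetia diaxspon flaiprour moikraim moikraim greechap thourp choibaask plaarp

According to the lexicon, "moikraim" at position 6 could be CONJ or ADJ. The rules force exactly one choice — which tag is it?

CONJ

Candidates per position — 1:daitraulk {VERB,DET}; 2:kleetia {VERB,ADJ}; 3:diaxspon {DET,ADJ}; 4:flaiprour {VERB,ADJ}; 5:moikraim {CONJ,ADJ}; 6:moikraim {CONJ,ADJ}; 7:greechap {ADJ}; 8:thourp {VERB,ADJ}; 9:choibaask {DET}; 10:plaarp {CONJ}.
If word 1 were VERB, no tagging could satisfy rule 1; so word 1 is DET.
If word 2 were ADJ, no tagging could satisfy rule 2; so word 2 is VERB.
If word 3 were ADJ, no tagging could satisfy rule 2; so word 3 is DET.
If word 4 were ADJ, no tagging could satisfy rule 2; so word 4 is VERB.
If word 5 were ADJ, no tagging could satisfy rule 2; so word 5 is CONJ.
If word 6 were ADJ, no tagging could satisfy rule 2; so word 6 is CONJ.
If word 8 were ADJ, no tagging could satisfy rule 2; so word 8 is VERB.
The only consistent sequence is: DET VERB DET VERB CONJ CONJ ADJ VERB DET CONJ.
Checking: rule 1 holds; rule 2 holds; rule 3 holds; rule 4 holds.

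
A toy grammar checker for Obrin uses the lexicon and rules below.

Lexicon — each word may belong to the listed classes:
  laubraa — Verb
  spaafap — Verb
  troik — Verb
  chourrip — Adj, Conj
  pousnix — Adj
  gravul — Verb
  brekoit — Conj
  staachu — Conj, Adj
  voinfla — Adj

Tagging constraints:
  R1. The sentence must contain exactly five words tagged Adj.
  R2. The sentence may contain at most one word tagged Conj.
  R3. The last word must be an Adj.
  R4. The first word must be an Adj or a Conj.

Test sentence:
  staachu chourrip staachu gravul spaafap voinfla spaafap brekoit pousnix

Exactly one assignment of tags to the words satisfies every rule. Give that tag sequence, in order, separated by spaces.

Candidates per position — 1:staachu {Conj,Adj}; 2:chourrip {Adj,Conj}; 3:staachu {Conj,Adj}; 4:gravul {Verb}; 5:spaafap {Verb}; 6:voinfla {Adj}; 7:spaafap {Verb}; 8:brekoit {Conj}; 9:pousnix {Adj}.
Position 1: Conj is ruled out by rule 1; that leaves Adj.
Position 2: Conj is ruled out by rule 1; that leaves Adj.
Position 3: Conj is ruled out by rule 1; that leaves Adj.
So the tagging must be: Adj Adj Adj Verb Verb Adj Verb Conj Adj.
Verifying each rule — rule 1 ok; rule 2 ok; rule 3 ok; rule 4 ok.

Adj Adj Adj Verb Verb Adj Verb Conj Adj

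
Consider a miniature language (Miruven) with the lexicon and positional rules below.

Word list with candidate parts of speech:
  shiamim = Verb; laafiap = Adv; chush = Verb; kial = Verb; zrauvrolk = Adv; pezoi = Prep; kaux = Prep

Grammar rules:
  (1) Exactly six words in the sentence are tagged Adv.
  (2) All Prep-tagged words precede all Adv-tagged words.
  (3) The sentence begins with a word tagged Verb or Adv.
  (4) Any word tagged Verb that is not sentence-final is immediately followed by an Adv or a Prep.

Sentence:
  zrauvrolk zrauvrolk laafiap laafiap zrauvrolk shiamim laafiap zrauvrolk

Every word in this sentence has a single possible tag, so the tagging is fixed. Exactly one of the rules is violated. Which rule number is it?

Fixed tagging: Adv Adv Adv Adv Adv Verb Adv Adv.
Checking each rule: R1 fails, R2 ok, R3 ok, R4 ok.
Only rule 1 fails.

1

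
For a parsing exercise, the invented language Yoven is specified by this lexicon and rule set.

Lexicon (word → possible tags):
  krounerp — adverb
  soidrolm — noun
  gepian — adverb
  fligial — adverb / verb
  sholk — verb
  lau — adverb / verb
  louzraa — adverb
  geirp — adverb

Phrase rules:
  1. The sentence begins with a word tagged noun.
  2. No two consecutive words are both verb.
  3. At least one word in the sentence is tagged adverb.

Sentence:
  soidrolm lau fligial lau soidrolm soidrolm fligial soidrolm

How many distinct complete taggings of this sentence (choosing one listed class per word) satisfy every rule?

Candidates per position — 1:soidrolm {noun}; 2:lau {adverb,verb}; 3:fligial {adverb,verb}; 4:lau {adverb,verb}; 5:soidrolm {noun}; 6:soidrolm {noun}; 7:fligial {adverb,verb}; 8:soidrolm {noun}.
There are 16 candidate sequences in total.
Checking each against the rules leaves 10 sequences.
Count = 10.

10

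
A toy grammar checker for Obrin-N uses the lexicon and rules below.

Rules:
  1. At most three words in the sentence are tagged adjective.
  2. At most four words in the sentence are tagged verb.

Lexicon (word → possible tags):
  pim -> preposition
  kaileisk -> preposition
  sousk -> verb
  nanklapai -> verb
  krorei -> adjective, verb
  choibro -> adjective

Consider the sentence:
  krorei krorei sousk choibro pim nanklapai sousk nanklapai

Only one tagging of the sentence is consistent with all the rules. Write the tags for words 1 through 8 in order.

adjective adjective verb adjective preposition verb verb verb

Candidates per position — 1:krorei {adjective,verb}; 2:krorei {adjective,verb}; 3:sousk {verb}; 4:choibro {adjective}; 5:pim {preposition}; 6:nanklapai {verb}; 7:sousk {verb}; 8:nanklapai {verb}.
If word 1 were verb, no tagging could satisfy rule 2; so word 1 is adjective.
If word 2 were verb, no tagging could satisfy rule 2; so word 2 is adjective.
That leaves exactly one tagging: adjective adjective verb adjective preposition verb verb verb.
Verifying each rule — rule 1 holds; rule 2 holds.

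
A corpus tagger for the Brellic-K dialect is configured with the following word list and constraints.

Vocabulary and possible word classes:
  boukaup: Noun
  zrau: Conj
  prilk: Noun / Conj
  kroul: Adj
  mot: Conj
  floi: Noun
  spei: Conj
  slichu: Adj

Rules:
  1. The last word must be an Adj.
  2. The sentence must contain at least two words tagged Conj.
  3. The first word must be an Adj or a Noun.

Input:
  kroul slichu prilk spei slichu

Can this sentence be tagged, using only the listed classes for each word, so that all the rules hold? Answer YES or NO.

YES

Candidates per position — 1:kroul {Adj}; 2:slichu {Adj}; 3:prilk {Noun,Conj}; 4:spei {Conj}; 5:slichu {Adj}.
One satisfying assignment: Adj Adj Conj Conj Adj.
Check: rule 1 ok; rule 2 ok; rule 3 ok.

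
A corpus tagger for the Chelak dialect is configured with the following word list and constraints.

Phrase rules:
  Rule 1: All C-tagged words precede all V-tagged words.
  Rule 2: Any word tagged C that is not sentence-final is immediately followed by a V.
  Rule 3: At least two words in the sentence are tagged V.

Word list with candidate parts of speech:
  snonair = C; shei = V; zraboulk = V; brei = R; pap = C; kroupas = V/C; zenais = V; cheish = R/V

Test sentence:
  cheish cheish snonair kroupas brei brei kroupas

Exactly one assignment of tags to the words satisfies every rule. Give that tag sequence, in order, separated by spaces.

R R C V R R V

Candidates per position — 1:cheish {R,V}; 2:cheish {R,V}; 3:snonair {C}; 4:kroupas {V,C}; 5:brei {R}; 6:brei {R}; 7:kroupas {V,C}.
Position 1: tagging it V would leave rule 1 unsatisfiable, so it must be R.
Position 2: tagging it V would leave rule 1 unsatisfiable, so it must be R.
Position 4: tagging it C would leave rule 2 unsatisfiable, so it must be V.
Position 7: tagging it C would leave rule 1 unsatisfiable, so it must be V.
So the tagging must be: R R C V R R V.
Checking: rule 1 ok; rule 2 ok; rule 3 ok.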